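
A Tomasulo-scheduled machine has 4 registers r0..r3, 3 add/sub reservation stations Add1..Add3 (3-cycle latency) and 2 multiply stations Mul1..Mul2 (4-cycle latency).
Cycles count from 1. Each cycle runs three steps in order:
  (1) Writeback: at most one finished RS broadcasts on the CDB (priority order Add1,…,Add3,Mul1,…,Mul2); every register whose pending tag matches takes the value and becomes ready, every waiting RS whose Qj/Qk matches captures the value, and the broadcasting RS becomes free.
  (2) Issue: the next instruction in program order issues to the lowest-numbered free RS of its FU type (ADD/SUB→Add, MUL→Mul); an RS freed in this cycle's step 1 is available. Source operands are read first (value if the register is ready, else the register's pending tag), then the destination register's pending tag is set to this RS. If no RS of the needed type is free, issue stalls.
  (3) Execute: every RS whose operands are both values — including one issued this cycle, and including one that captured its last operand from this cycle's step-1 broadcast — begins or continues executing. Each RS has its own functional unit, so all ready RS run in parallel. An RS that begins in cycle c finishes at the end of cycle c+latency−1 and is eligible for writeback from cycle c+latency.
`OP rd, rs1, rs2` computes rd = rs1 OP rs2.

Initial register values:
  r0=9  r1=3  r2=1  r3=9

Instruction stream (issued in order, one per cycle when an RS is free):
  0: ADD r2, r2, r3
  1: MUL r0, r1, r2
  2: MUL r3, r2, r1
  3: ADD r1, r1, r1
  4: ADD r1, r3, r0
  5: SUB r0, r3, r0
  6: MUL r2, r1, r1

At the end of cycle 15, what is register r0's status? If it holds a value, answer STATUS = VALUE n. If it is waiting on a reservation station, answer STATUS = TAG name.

c1: issue ADD r2<-Add1 | r0:9,r1:3,r2:Add1,r3:9
c2: issue MUL r0<-Mul1 | r0:Mul1,r1:3,r2:Add1,r3:9
c3: issue MUL r3<-Mul2 | r0:Mul1,r1:3,r2:Add1,r3:Mul2
c4: CDB Add1=10; issue ADD r1<-Add1 | r0:Mul1,r1:Add1,r2:10,r3:Mul2
c5: issue ADD r1<-Add2 | r0:Mul1,r1:Add2,r2:10,r3:Mul2
c6: issue SUB r0<-Add3 | r0:Add3,r1:Add2,r2:10,r3:Mul2
c7: CDB Add1=6; stall | r0:Add3,r1:Add2,r2:10,r3:Mul2
c8: CDB Mul1=30; issue MUL r2<-Mul1 | r0:Add3,r1:Add2,r2:Mul1,r3:Mul2
c9: CDB Mul2=30 | r0:Add3,r1:Add2,r2:Mul1,r3:30
c10: - | r0:Add3,r1:Add2,r2:Mul1,r3:30
c11: - | r0:Add3,r1:Add2,r2:Mul1,r3:30
c12: CDB Add2=60 | r0:Add3,r1:60,r2:Mul1,r3:30
c13: CDB Add3=0 | r0:0,r1:60,r2:Mul1,r3:30
c14: - | r0:0,r1:60,r2:Mul1,r3:30
c15: - | r0:0,r1:60,r2:Mul1,r3:30

STATUS = VALUE 0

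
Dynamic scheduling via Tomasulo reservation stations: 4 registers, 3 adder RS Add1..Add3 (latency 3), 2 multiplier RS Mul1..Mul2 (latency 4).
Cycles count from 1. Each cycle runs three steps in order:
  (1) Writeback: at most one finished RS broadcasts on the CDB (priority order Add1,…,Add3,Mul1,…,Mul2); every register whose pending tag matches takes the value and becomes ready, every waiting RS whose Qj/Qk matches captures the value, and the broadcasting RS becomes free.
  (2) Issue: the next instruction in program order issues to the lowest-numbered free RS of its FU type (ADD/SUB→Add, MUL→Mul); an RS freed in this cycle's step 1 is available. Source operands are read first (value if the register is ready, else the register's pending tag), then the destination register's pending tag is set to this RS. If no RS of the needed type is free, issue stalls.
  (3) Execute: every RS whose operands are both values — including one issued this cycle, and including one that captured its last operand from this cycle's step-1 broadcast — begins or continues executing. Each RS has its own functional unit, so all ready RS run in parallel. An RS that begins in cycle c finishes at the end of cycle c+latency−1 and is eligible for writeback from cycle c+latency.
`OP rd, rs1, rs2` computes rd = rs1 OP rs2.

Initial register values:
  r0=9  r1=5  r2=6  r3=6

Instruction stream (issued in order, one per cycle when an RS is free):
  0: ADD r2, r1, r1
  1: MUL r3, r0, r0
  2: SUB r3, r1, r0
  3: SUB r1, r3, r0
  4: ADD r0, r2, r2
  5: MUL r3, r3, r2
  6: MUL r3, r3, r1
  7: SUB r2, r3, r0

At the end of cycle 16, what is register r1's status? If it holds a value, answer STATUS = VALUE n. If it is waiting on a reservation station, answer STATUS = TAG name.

  c1: issue ADD r2<-Add1  regs: r0:9,r1:5,r2:Add1,r3:6
  c2: issue MUL r3<-Mul1  regs: r0:9,r1:5,r2:Add1,r3:Mul1
  c3: issue SUB r3<-Add2  regs: r0:9,r1:5,r2:Add1,r3:Add2
  c4: CDB Add1=10; issue SUB r1<-Add1  regs: r0:9,r1:Add1,r2:10,r3:Add2
  c5: issue ADD r0<-Add3  regs: r0:Add3,r1:Add1,r2:10,r3:Add2
  c6: CDB Add2=-4; issue MUL r3<-Mul2  regs: r0:Add3,r1:Add1,r2:10,r3:Mul2
  c7: CDB Mul1=81; issue MUL r3<-Mul1  regs: r0:Add3,r1:Add1,r2:10,r3:Mul1
  c8: CDB Add3=20; issue SUB r2<-Add2  regs: r0:20,r1:Add1,r2:Add2,r3:Mul1
  c9: CDB Add1=-13  regs: r0:20,r1:-13,r2:Add2,r3:Mul1
  c10: CDB Mul2=-40  regs: r0:20,r1:-13,r2:Add2,r3:Mul1
  c11: -  regs: r0:20,r1:-13,r2:Add2,r3:Mul1
  c12: -  regs: r0:20,r1:-13,r2:Add2,r3:Mul1
  c13: -  regs: r0:20,r1:-13,r2:Add2,r3:Mul1
  c14: CDB Mul1=520  regs: r0:20,r1:-13,r2:Add2,r3:520
  c15: -  regs: r0:20,r1:-13,r2:Add2,r3:520
  c16: -  regs: r0:20,r1:-13,r2:Add2,r3:520

STATUS = VALUE -13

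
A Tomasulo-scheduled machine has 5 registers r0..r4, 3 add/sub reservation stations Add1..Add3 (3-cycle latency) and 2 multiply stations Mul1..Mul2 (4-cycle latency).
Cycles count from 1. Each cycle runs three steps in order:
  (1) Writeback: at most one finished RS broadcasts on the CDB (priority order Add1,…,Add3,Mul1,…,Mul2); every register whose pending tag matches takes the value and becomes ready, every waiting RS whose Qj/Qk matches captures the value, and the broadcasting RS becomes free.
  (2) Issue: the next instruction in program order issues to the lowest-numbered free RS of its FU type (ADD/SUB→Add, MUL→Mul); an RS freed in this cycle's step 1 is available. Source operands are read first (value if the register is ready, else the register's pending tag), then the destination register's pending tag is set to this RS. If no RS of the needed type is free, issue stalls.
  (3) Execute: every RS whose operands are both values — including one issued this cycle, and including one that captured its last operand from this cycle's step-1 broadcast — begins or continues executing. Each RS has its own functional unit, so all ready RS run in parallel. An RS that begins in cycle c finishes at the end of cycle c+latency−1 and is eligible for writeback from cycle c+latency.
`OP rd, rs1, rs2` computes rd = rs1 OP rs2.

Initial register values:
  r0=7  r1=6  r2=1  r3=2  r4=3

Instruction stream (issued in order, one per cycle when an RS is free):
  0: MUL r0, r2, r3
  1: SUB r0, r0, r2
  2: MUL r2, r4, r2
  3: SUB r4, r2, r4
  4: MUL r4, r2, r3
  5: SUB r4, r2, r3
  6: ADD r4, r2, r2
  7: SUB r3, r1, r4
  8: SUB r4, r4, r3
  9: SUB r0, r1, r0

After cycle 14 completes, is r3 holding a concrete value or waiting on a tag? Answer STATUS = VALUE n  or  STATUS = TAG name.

  c1: issue MUL r0<-Mul1  regs: r0:Mul1,r1:6,r2:1,r3:2,r4:3
  c2: issue SUB r0<-Add1  regs: r0:Add1,r1:6,r2:1,r3:2,r4:3
  c3: issue MUL r2<-Mul2  regs: r0:Add1,r1:6,r2:Mul2,r3:2,r4:3
  c4: issue SUB r4<-Add2  regs: r0:Add1,r1:6,r2:Mul2,r3:2,r4:Add2
  c5: CDB Mul1=2; issue MUL r4<-Mul1  regs: r0:Add1,r1:6,r2:Mul2,r3:2,r4:Mul1
  c6: issue SUB r4<-Add3  regs: r0:Add1,r1:6,r2:Mul2,r3:2,r4:Add3
  c7: CDB Mul2=3; stall  regs: r0:Add1,r1:6,r2:3,r3:2,r4:Add3
  c8: CDB Add1=1; issue ADD r4<-Add1  regs: r0:1,r1:6,r2:3,r3:2,r4:Add1
  c9: stall  regs: r0:1,r1:6,r2:3,r3:2,r4:Add1
  c10: CDB Add2=0; issue SUB r3<-Add2  regs: r0:1,r1:6,r2:3,r3:Add2,r4:Add1
  c11: CDB Add1=6; issue SUB r4<-Add1  regs: r0:1,r1:6,r2:3,r3:Add2,r4:Add1
  c12: CDB Add3=1; issue SUB r0<-Add3  regs: r0:Add3,r1:6,r2:3,r3:Add2,r4:Add1
  c13: CDB Mul1=6  regs: r0:Add3,r1:6,r2:3,r3:Add2,r4:Add1
  c14: CDB Add2=0  regs: r0:Add3,r1:6,r2:3,r3:0,r4:Add1

STATUS = VALUE 0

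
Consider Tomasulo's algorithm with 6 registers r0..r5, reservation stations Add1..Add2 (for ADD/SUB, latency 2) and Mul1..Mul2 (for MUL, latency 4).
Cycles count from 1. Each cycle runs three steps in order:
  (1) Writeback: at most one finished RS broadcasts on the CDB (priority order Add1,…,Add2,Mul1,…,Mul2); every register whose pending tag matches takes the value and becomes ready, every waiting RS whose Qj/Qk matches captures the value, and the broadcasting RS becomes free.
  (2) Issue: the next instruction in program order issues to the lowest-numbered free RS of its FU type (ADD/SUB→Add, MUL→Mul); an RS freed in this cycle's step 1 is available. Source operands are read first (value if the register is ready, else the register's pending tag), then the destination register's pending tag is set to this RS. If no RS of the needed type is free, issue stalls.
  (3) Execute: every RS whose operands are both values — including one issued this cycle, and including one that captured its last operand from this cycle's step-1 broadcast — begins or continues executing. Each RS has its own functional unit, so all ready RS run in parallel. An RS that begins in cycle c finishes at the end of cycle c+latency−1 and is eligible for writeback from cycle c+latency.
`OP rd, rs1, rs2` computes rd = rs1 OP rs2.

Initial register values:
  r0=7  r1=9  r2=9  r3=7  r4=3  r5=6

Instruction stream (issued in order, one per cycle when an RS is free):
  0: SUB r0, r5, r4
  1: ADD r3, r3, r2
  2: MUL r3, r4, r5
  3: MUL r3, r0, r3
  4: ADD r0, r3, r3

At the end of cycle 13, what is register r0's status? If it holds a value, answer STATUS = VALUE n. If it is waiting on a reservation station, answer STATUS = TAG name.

cycle 1: issue SUB r0<-Add1 // r0:Add1,r1:9,r2:9,r3:7,r4:3,r5:6
cycle 2: issue ADD r3<-Add2 // r0:Add1,r1:9,r2:9,r3:Add2,r4:3,r5:6
cycle 3: CDB Add1=3; issue MUL r3<-Mul1 // r0:3,r1:9,r2:9,r3:Mul1,r4:3,r5:6
cycle 4: CDB Add2=16; issue MUL r3<-Mul2 // r0:3,r1:9,r2:9,r3:Mul2,r4:3,r5:6
cycle 5: issue ADD r0<-Add1 // r0:Add1,r1:9,r2:9,r3:Mul2,r4:3,r5:6
cycle 6: - // r0:Add1,r1:9,r2:9,r3:Mul2,r4:3,r5:6
cycle 7: CDB Mul1=18 // r0:Add1,r1:9,r2:9,r3:Mul2,r4:3,r5:6
cycle 8: - // r0:Add1,r1:9,r2:9,r3:Mul2,r4:3,r5:6
cycle 9: - // r0:Add1,r1:9,r2:9,r3:Mul2,r4:3,r5:6
cycle 10: - // r0:Add1,r1:9,r2:9,r3:Mul2,r4:3,r5:6
cycle 11: CDB Mul2=54 // r0:Add1,r1:9,r2:9,r3:54,r4:3,r5:6
cycle 12: - // r0:Add1,r1:9,r2:9,r3:54,r4:3,r5:6
cycle 13: CDB Add1=108 // r0:108,r1:9,r2:9,r3:54,r4:3,r5:6

STATUS = VALUE 108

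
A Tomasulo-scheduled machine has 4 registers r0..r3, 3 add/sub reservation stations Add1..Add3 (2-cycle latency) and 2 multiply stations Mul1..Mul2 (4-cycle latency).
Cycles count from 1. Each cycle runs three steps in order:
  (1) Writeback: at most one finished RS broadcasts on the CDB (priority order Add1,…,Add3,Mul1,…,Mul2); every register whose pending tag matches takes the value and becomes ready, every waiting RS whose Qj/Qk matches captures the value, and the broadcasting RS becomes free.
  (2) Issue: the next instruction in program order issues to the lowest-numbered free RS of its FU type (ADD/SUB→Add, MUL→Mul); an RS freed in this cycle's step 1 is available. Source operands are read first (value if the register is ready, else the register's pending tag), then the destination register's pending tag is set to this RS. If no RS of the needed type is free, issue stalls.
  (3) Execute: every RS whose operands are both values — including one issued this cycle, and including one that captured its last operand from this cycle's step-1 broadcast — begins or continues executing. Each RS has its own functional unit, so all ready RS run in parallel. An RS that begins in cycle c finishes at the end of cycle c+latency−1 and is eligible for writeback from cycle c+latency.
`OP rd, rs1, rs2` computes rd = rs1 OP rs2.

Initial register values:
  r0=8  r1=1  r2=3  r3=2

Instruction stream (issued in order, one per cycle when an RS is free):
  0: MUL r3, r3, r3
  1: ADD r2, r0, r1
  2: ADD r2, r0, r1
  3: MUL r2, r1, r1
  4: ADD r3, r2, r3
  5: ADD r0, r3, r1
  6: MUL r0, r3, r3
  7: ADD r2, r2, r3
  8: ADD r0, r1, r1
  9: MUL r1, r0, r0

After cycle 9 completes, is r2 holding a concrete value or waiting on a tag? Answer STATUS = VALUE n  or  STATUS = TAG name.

cycle 1: issue MUL r3<-Mul1 // r0:8,r1:1,r2:3,r3:Mul1
cycle 2: issue ADD r2<-Add1 // r0:8,r1:1,r2:Add1,r3:Mul1
cycle 3: issue ADD r2<-Add2 // r0:8,r1:1,r2:Add2,r3:Mul1
cycle 4: CDB Add1=9; issue MUL r2<-Mul2 // r0:8,r1:1,r2:Mul2,r3:Mul1
cycle 5: CDB Add2=9; issue ADD r3<-Add1 // r0:8,r1:1,r2:Mul2,r3:Add1
cycle 6: CDB Mul1=4; issue ADD r0<-Add2 // r0:Add2,r1:1,r2:Mul2,r3:Add1
cycle 7: issue MUL r0<-Mul1 // r0:Mul1,r1:1,r2:Mul2,r3:Add1
cycle 8: CDB Mul2=1; issue ADD r2<-Add3 // r0:Mul1,r1:1,r2:Add3,r3:Add1
cycle 9: stall // r0:Mul1,r1:1,r2:Add3,r3:Add1

STATUS = TAG Add3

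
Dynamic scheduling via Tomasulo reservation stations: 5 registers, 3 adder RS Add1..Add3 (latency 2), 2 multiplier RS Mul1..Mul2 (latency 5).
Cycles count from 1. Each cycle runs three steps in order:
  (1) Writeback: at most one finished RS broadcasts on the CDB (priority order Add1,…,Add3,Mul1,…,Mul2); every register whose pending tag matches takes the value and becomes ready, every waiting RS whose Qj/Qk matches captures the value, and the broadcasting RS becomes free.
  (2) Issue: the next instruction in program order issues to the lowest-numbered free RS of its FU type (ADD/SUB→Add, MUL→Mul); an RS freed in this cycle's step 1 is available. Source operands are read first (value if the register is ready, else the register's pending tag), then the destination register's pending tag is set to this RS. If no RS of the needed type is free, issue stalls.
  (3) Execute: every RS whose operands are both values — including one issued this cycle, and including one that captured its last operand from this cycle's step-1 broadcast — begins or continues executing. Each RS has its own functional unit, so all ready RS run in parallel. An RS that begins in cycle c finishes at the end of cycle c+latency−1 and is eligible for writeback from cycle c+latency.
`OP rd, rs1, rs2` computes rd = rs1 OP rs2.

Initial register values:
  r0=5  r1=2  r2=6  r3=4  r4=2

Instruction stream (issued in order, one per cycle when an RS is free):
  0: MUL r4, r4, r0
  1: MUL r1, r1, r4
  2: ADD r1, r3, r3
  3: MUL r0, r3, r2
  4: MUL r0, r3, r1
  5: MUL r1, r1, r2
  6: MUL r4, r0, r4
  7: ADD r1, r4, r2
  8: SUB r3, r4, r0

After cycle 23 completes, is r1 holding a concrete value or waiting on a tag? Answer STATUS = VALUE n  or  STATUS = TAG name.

STATUS = VALUE 326

cycle 1: issue MUL r4<-Mul1 // r0:5,r1:2,r2:6,r3:4,r4:Mul1
cycle 2: issue MUL r1<-Mul2 // r0:5,r1:Mul2,r2:6,r3:4,r4:Mul1
cycle 3: issue ADD r1<-Add1 // r0:5,r1:Add1,r2:6,r3:4,r4:Mul1
cycle 4: stall // r0:5,r1:Add1,r2:6,r3:4,r4:Mul1
cycle 5: CDB Add1=8; stall // r0:5,r1:8,r2:6,r3:4,r4:Mul1
cycle 6: CDB Mul1=10; issue MUL r0<-Mul1 // r0:Mul1,r1:8,r2:6,r3:4,r4:10
cycle 7: stall // r0:Mul1,r1:8,r2:6,r3:4,r4:10
cycle 8: stall // r0:Mul1,r1:8,r2:6,r3:4,r4:10
cycle 9: stall // r0:Mul1,r1:8,r2:6,r3:4,r4:10
cycle 10: stall // r0:Mul1,r1:8,r2:6,r3:4,r4:10
cycle 11: CDB Mul1=24; issue MUL r0<-Mul1 // r0:Mul1,r1:8,r2:6,r3:4,r4:10
cycle 12: CDB Mul2=20; issue MUL r1<-Mul2 // r0:Mul1,r1:Mul2,r2:6,r3:4,r4:10
cycle 13: stall // r0:Mul1,r1:Mul2,r2:6,r3:4,r4:10
cycle 14: stall // r0:Mul1,r1:Mul2,r2:6,r3:4,r4:10
cycle 15: stall // r0:Mul1,r1:Mul2,r2:6,r3:4,r4:10
cycle 16: CDB Mul1=32; issue MUL r4<-Mul1 // r0:32,r1:Mul2,r2:6,r3:4,r4:Mul1
cycle 17: CDB Mul2=48; issue ADD r1<-Add1 // r0:32,r1:Add1,r2:6,r3:4,r4:Mul1
cycle 18: issue SUB r3<-Add2 // r0:32,r1:Add1,r2:6,r3:Add2,r4:Mul1
cycle 19: - // r0:32,r1:Add1,r2:6,r3:Add2,r4:Mul1
cycle 20: - // r0:32,r1:Add1,r2:6,r3:Add2,r4:Mul1
cycle 21: CDB Mul1=320 // r0:32,r1:Add1,r2:6,r3:Add2,r4:320
cycle 22: - // r0:32,r1:Add1,r2:6,r3:Add2,r4:320
cycle 23: CDB Add1=326 // r0:32,r1:326,r2:6,r3:Add2,r4:320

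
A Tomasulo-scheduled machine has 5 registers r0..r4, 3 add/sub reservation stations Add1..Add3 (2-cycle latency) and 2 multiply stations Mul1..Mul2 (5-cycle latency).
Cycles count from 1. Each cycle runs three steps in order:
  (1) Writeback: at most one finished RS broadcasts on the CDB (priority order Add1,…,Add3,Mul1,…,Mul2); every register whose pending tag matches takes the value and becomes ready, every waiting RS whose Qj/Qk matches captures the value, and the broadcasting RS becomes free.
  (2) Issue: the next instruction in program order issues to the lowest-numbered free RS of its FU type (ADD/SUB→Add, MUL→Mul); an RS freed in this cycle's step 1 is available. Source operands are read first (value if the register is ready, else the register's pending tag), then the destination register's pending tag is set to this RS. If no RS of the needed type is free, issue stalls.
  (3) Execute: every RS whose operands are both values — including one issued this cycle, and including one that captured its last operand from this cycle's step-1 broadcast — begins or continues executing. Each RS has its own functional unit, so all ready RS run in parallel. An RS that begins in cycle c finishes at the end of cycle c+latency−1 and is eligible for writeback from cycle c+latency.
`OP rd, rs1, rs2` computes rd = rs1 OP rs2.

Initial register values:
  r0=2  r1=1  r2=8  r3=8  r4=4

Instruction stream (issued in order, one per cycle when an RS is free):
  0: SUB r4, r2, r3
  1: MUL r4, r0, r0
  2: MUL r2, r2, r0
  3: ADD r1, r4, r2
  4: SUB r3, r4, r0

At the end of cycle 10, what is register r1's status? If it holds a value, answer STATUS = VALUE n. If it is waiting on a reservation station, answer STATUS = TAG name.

STATUS = VALUE 20

c1: issue SUB r4<-Add1 | r0:2,r1:1,r2:8,r3:8,r4:Add1
c2: issue MUL r4<-Mul1 | r0:2,r1:1,r2:8,r3:8,r4:Mul1
c3: CDB Add1=0; issue MUL r2<-Mul2 | r0:2,r1:1,r2:Mul2,r3:8,r4:Mul1
c4: issue ADD r1<-Add1 | r0:2,r1:Add1,r2:Mul2,r3:8,r4:Mul1
c5: issue SUB r3<-Add2 | r0:2,r1:Add1,r2:Mul2,r3:Add2,r4:Mul1
c6: - | r0:2,r1:Add1,r2:Mul2,r3:Add2,r4:Mul1
c7: CDB Mul1=4 | r0:2,r1:Add1,r2:Mul2,r3:Add2,r4:4
c8: CDB Mul2=16 | r0:2,r1:Add1,r2:16,r3:Add2,r4:4
c9: CDB Add2=2 | r0:2,r1:Add1,r2:16,r3:2,r4:4
c10: CDB Add1=20 | r0:2,r1:20,r2:16,r3:2,r4:4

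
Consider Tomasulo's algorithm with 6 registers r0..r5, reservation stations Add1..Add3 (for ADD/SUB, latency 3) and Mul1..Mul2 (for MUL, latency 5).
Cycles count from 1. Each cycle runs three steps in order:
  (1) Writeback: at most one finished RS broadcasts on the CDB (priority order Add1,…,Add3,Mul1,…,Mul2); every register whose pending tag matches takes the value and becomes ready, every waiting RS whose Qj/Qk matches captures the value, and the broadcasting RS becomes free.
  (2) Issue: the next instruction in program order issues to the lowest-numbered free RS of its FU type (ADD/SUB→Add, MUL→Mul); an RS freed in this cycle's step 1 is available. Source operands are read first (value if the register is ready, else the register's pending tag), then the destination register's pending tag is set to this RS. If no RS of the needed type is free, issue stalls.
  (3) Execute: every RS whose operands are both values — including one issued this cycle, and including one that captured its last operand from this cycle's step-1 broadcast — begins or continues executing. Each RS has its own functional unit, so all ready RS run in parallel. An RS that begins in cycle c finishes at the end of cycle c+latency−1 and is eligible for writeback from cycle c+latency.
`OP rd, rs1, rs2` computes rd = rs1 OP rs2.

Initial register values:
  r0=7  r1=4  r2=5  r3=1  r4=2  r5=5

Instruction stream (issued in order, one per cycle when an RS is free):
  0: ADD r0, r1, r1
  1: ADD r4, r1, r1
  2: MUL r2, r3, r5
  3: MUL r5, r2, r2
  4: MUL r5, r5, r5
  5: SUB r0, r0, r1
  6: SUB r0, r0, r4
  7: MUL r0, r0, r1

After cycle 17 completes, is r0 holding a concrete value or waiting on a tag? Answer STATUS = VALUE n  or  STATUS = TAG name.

STATUS = TAG Mul2

c1: issue ADD r0<-Add1 | r0:Add1,r1:4,r2:5,r3:1,r4:2,r5:5
c2: issue ADD r4<-Add2 | r0:Add1,r1:4,r2:5,r3:1,r4:Add2,r5:5
c3: issue MUL r2<-Mul1 | r0:Add1,r1:4,r2:Mul1,r3:1,r4:Add2,r5:5
c4: CDB Add1=8; issue MUL r5<-Mul2 | r0:8,r1:4,r2:Mul1,r3:1,r4:Add2,r5:Mul2
c5: CDB Add2=8; stall | r0:8,r1:4,r2:Mul1,r3:1,r4:8,r5:Mul2
c6: stall | r0:8,r1:4,r2:Mul1,r3:1,r4:8,r5:Mul2
c7: stall | r0:8,r1:4,r2:Mul1,r3:1,r4:8,r5:Mul2
c8: CDB Mul1=5; issue MUL r5<-Mul1 | r0:8,r1:4,r2:5,r3:1,r4:8,r5:Mul1
c9: issue SUB r0<-Add1 | r0:Add1,r1:4,r2:5,r3:1,r4:8,r5:Mul1
c10: issue SUB r0<-Add2 | r0:Add2,r1:4,r2:5,r3:1,r4:8,r5:Mul1
c11: stall | r0:Add2,r1:4,r2:5,r3:1,r4:8,r5:Mul1
c12: CDB Add1=4; stall | r0:Add2,r1:4,r2:5,r3:1,r4:8,r5:Mul1
c13: CDB Mul2=25; issue MUL r0<-Mul2 | r0:Mul2,r1:4,r2:5,r3:1,r4:8,r5:Mul1
c14: - | r0:Mul2,r1:4,r2:5,r3:1,r4:8,r5:Mul1
c15: CDB Add2=-4 | r0:Mul2,r1:4,r2:5,r3:1,r4:8,r5:Mul1
c16: - | r0:Mul2,r1:4,r2:5,r3:1,r4:8,r5:Mul1
c17: - | r0:Mul2,r1:4,r2:5,r3:1,r4:8,r5:Mul1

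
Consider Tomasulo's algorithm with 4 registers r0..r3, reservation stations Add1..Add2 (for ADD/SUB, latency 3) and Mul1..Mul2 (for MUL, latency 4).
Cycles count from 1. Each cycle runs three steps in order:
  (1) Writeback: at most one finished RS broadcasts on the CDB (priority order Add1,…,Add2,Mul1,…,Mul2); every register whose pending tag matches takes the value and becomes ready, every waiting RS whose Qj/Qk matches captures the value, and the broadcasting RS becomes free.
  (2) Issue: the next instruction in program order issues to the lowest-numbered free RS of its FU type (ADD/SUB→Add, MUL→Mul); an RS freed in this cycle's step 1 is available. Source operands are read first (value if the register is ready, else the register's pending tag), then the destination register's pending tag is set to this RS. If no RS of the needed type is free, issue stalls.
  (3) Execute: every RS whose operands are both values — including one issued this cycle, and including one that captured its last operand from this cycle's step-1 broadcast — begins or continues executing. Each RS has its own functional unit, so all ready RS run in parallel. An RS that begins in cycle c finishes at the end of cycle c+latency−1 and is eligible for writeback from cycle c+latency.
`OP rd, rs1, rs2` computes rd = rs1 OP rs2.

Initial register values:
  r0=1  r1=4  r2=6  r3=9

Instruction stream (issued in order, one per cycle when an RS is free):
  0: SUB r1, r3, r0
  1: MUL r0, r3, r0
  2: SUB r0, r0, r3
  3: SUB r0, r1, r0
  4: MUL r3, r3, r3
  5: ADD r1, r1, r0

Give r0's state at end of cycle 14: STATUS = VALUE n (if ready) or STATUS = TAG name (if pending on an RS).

STATUS = VALUE 8

cycle 1: issue SUB r1<-Add1 // r0:1,r1:Add1,r2:6,r3:9
cycle 2: issue MUL r0<-Mul1 // r0:Mul1,r1:Add1,r2:6,r3:9
cycle 3: issue SUB r0<-Add2 // r0:Add2,r1:Add1,r2:6,r3:9
cycle 4: CDB Add1=8; issue SUB r0<-Add1 // r0:Add1,r1:8,r2:6,r3:9
cycle 5: issue MUL r3<-Mul2 // r0:Add1,r1:8,r2:6,r3:Mul2
cycle 6: CDB Mul1=9; stall // r0:Add1,r1:8,r2:6,r3:Mul2
cycle 7: stall // r0:Add1,r1:8,r2:6,r3:Mul2
cycle 8: stall // r0:Add1,r1:8,r2:6,r3:Mul2
cycle 9: CDB Add2=0; issue ADD r1<-Add2 // r0:Add1,r1:Add2,r2:6,r3:Mul2
cycle 10: CDB Mul2=81 // r0:Add1,r1:Add2,r2:6,r3:81
cycle 11: - // r0:Add1,r1:Add2,r2:6,r3:81
cycle 12: CDB Add1=8 // r0:8,r1:Add2,r2:6,r3:81
cycle 13: - // r0:8,r1:Add2,r2:6,r3:81
cycle 14: - // r0:8,r1:Add2,r2:6,r3:81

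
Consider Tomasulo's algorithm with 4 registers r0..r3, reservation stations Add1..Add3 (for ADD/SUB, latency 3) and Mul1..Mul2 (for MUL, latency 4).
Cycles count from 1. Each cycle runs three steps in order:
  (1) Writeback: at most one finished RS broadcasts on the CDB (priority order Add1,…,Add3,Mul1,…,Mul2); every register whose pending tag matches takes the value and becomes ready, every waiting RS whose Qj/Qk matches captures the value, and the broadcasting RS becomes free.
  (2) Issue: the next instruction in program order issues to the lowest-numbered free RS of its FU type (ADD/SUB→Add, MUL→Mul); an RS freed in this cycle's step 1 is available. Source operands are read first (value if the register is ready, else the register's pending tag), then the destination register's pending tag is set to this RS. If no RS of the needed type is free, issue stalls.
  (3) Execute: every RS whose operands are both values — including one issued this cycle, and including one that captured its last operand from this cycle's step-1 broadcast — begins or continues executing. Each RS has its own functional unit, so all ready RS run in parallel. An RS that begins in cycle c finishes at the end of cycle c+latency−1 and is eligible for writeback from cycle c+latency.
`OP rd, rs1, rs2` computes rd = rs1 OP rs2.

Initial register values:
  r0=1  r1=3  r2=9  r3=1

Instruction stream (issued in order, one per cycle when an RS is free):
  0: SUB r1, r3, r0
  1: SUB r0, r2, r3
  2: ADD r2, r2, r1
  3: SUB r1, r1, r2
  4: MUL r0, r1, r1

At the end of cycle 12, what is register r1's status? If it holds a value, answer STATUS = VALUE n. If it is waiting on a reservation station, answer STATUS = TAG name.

c1: issue SUB r1<-Add1 | r0:1,r1:Add1,r2:9,r3:1
c2: issue SUB r0<-Add2 | r0:Add2,r1:Add1,r2:9,r3:1
c3: issue ADD r2<-Add3 | r0:Add2,r1:Add1,r2:Add3,r3:1
c4: CDB Add1=0; issue SUB r1<-Add1 | r0:Add2,r1:Add1,r2:Add3,r3:1
c5: CDB Add2=8; issue MUL r0<-Mul1 | r0:Mul1,r1:Add1,r2:Add3,r3:1
c6: - | r0:Mul1,r1:Add1,r2:Add3,r3:1
c7: CDB Add3=9 | r0:Mul1,r1:Add1,r2:9,r3:1
c8: - | r0:Mul1,r1:Add1,r2:9,r3:1
c9: - | r0:Mul1,r1:Add1,r2:9,r3:1
c10: CDB Add1=-9 | r0:Mul1,r1:-9,r2:9,r3:1
c11: - | r0:Mul1,r1:-9,r2:9,r3:1
c12: - | r0:Mul1,r1:-9,r2:9,r3:1

STATUS = VALUE -9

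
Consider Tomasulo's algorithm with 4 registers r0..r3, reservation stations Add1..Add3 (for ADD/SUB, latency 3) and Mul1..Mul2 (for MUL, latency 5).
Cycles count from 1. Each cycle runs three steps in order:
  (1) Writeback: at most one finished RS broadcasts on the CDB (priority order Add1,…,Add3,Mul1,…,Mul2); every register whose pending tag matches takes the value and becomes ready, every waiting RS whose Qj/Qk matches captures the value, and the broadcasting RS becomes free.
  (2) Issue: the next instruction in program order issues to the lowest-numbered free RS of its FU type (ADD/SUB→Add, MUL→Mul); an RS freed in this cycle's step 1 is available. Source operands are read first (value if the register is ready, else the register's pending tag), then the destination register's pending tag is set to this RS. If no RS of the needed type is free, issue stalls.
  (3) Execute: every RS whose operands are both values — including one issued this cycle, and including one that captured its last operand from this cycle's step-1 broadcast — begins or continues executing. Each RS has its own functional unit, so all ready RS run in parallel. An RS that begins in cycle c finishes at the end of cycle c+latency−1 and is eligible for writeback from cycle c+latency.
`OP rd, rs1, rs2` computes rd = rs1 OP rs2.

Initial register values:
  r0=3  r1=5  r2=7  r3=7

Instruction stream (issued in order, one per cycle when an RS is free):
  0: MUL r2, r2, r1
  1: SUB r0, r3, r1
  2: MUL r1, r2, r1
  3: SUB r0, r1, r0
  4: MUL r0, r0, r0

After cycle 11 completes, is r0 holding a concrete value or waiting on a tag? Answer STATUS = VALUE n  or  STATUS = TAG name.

  c1: issue MUL r2<-Mul1  regs: r0:3,r1:5,r2:Mul1,r3:7
  c2: issue SUB r0<-Add1  regs: r0:Add1,r1:5,r2:Mul1,r3:7
  c3: issue MUL r1<-Mul2  regs: r0:Add1,r1:Mul2,r2:Mul1,r3:7
  c4: issue SUB r0<-Add2  regs: r0:Add2,r1:Mul2,r2:Mul1,r3:7
  c5: CDB Add1=2; stall  regs: r0:Add2,r1:Mul2,r2:Mul1,r3:7
  c6: CDB Mul1=35; issue MUL r0<-Mul1  regs: r0:Mul1,r1:Mul2,r2:35,r3:7
  c7: -  regs: r0:Mul1,r1:Mul2,r2:35,r3:7
  c8: -  regs: r0:Mul1,r1:Mul2,r2:35,r3:7
  c9: -  regs: r0:Mul1,r1:Mul2,r2:35,r3:7
  c10: -  regs: r0:Mul1,r1:Mul2,r2:35,r3:7
  c11: CDB Mul2=175  regs: r0:Mul1,r1:175,r2:35,r3:7

STATUS = TAG Mul1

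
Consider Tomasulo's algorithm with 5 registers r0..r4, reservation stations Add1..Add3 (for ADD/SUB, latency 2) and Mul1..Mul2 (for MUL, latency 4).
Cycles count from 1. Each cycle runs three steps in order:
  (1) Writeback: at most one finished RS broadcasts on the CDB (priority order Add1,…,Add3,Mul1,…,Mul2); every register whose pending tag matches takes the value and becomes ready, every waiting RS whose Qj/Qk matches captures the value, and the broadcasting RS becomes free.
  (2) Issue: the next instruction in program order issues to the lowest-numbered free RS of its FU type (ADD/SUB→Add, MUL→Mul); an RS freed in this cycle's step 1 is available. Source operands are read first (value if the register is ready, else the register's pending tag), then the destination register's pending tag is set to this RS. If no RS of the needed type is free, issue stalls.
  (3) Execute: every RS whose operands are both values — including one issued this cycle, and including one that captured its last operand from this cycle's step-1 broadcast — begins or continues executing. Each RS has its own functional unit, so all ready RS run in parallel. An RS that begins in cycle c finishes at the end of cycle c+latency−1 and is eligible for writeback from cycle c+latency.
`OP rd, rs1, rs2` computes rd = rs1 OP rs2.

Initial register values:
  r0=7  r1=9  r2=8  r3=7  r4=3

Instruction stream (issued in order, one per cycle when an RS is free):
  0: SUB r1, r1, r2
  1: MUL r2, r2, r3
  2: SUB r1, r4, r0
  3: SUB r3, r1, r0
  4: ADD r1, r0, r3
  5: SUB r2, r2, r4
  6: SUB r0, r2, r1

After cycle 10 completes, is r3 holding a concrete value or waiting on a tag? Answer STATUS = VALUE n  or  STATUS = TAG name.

c1: issue SUB r1<-Add1 | r0:7,r1:Add1,r2:8,r3:7,r4:3
c2: issue MUL r2<-Mul1 | r0:7,r1:Add1,r2:Mul1,r3:7,r4:3
c3: CDB Add1=1; issue SUB r1<-Add1 | r0:7,r1:Add1,r2:Mul1,r3:7,r4:3
c4: issue SUB r3<-Add2 | r0:7,r1:Add1,r2:Mul1,r3:Add2,r4:3
c5: CDB Add1=-4; issue ADD r1<-Add1 | r0:7,r1:Add1,r2:Mul1,r3:Add2,r4:3
c6: CDB Mul1=56; issue SUB r2<-Add3 | r0:7,r1:Add1,r2:Add3,r3:Add2,r4:3
c7: CDB Add2=-11; issue SUB r0<-Add2 | r0:Add2,r1:Add1,r2:Add3,r3:-11,r4:3
c8: CDB Add3=53 | r0:Add2,r1:Add1,r2:53,r3:-11,r4:3
c9: CDB Add1=-4 | r0:Add2,r1:-4,r2:53,r3:-11,r4:3
c10: - | r0:Add2,r1:-4,r2:53,r3:-11,r4:3

STATUS = VALUE -11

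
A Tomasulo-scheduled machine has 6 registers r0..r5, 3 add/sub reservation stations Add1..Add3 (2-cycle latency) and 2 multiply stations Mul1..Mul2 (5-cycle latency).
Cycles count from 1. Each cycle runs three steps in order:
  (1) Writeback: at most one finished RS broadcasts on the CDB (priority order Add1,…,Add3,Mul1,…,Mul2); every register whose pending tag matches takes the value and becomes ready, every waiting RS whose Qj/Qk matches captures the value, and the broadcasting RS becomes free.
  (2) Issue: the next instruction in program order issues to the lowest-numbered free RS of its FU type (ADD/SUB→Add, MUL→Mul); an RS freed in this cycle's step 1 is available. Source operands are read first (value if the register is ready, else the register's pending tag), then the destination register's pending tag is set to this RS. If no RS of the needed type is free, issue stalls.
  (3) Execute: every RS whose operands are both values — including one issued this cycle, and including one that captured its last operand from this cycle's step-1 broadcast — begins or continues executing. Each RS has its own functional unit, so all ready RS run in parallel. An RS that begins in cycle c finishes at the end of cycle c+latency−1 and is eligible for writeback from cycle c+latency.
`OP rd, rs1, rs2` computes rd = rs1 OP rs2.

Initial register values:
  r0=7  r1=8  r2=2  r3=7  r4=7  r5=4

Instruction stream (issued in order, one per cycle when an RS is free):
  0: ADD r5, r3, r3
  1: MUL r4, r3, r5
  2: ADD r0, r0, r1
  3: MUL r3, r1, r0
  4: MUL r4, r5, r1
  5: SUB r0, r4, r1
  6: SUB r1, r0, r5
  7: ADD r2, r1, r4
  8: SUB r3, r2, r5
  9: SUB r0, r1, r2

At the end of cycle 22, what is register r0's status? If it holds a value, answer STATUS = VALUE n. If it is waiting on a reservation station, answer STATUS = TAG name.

STATUS = VALUE -112

c1: issue ADD r5<-Add1 | r0:7,r1:8,r2:2,r3:7,r4:7,r5:Add1
c2: issue MUL r4<-Mul1 | r0:7,r1:8,r2:2,r3:7,r4:Mul1,r5:Add1
c3: CDB Add1=14; issue ADD r0<-Add1 | r0:Add1,r1:8,r2:2,r3:7,r4:Mul1,r5:14
c4: issue MUL r3<-Mul2 | r0:Add1,r1:8,r2:2,r3:Mul2,r4:Mul1,r5:14
c5: CDB Add1=15; stall | r0:15,r1:8,r2:2,r3:Mul2,r4:Mul1,r5:14
c6: stall | r0:15,r1:8,r2:2,r3:Mul2,r4:Mul1,r5:14
c7: stall | r0:15,r1:8,r2:2,r3:Mul2,r4:Mul1,r5:14
c8: CDB Mul1=98; issue MUL r4<-Mul1 | r0:15,r1:8,r2:2,r3:Mul2,r4:Mul1,r5:14
c9: issue SUB r0<-Add1 | r0:Add1,r1:8,r2:2,r3:Mul2,r4:Mul1,r5:14
c10: CDB Mul2=120; issue SUB r1<-Add2 | r0:Add1,r1:Add2,r2:2,r3:120,r4:Mul1,r5:14
c11: issue ADD r2<-Add3 | r0:Add1,r1:Add2,r2:Add3,r3:120,r4:Mul1,r5:14
c12: stall | r0:Add1,r1:Add2,r2:Add3,r3:120,r4:Mul1,r5:14
c13: CDB Mul1=112; stall | r0:Add1,r1:Add2,r2:Add3,r3:120,r4:112,r5:14
c14: stall | r0:Add1,r1:Add2,r2:Add3,r3:120,r4:112,r5:14
c15: CDB Add1=104; issue SUB r3<-Add1 | r0:104,r1:Add2,r2:Add3,r3:Add1,r4:112,r5:14
c16: stall | r0:104,r1:Add2,r2:Add3,r3:Add1,r4:112,r5:14
c17: CDB Add2=90; issue SUB r0<-Add2 | r0:Add2,r1:90,r2:Add3,r3:Add1,r4:112,r5:14
c18: - | r0:Add2,r1:90,r2:Add3,r3:Add1,r4:112,r5:14
c19: CDB Add3=202 | r0:Add2,r1:90,r2:202,r3:Add1,r4:112,r5:14
c20: - | r0:Add2,r1:90,r2:202,r3:Add1,r4:112,r5:14
c21: CDB Add1=188 | r0:Add2,r1:90,r2:202,r3:188,r4:112,r5:14
c22: CDB Add2=-112 | r0:-112,r1:90,r2:202,r3:188,r4:112,r5:14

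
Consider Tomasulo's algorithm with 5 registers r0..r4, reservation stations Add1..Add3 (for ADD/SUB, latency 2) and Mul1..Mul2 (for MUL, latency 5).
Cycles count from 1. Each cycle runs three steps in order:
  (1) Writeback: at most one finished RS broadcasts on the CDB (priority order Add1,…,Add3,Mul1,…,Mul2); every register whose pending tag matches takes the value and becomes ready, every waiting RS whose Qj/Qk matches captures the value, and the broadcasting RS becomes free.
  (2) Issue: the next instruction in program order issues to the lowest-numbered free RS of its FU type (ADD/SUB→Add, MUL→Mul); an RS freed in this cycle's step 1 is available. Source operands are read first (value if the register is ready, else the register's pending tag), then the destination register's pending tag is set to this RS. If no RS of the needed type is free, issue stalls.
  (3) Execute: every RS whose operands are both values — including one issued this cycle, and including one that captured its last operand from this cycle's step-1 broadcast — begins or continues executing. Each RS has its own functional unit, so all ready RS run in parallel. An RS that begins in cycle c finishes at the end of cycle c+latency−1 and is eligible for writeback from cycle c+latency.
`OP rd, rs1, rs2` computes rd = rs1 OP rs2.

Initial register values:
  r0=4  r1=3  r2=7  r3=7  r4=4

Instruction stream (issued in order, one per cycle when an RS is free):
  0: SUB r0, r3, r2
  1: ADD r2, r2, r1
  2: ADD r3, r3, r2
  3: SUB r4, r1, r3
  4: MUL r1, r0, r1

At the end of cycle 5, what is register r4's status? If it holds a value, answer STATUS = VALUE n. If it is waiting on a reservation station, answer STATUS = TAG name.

STATUS = TAG Add2

  c1: issue SUB r0<-Add1  regs: r0:Add1,r1:3,r2:7,r3:7,r4:4
  c2: issue ADD r2<-Add2  regs: r0:Add1,r1:3,r2:Add2,r3:7,r4:4
  c3: CDB Add1=0; issue ADD r3<-Add1  regs: r0:0,r1:3,r2:Add2,r3:Add1,r4:4
  c4: CDB Add2=10; issue SUB r4<-Add2  regs: r0:0,r1:3,r2:10,r3:Add1,r4:Add2
  c5: issue MUL r1<-Mul1  regs: r0:0,r1:Mul1,r2:10,r3:Add1,r4:Add2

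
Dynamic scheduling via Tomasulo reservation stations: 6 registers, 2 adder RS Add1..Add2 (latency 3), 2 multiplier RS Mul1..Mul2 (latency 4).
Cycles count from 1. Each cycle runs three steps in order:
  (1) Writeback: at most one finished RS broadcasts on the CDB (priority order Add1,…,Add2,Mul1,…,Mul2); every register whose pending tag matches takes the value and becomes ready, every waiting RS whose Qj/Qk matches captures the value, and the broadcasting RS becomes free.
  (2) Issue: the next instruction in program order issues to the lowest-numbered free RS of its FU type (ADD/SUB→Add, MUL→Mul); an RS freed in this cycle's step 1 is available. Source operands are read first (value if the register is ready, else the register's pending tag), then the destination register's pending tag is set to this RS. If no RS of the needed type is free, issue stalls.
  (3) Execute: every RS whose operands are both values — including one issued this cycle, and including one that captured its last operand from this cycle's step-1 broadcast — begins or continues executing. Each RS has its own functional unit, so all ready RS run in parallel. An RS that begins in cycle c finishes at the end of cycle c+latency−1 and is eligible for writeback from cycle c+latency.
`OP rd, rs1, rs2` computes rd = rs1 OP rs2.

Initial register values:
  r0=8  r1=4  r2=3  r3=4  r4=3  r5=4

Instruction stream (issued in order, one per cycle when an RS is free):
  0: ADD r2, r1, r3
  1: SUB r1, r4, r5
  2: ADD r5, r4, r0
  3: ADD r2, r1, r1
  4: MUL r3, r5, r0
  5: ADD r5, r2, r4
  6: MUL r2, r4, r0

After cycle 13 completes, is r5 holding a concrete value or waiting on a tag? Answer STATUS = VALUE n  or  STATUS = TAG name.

STATUS = VALUE 1

c1: issue ADD r2<-Add1 | r0:8,r1:4,r2:Add1,r3:4,r4:3,r5:4
c2: issue SUB r1<-Add2 | r0:8,r1:Add2,r2:Add1,r3:4,r4:3,r5:4
c3: stall | r0:8,r1:Add2,r2:Add1,r3:4,r4:3,r5:4
c4: CDB Add1=8; issue ADD r5<-Add1 | r0:8,r1:Add2,r2:8,r3:4,r4:3,r5:Add1
c5: CDB Add2=-1; issue ADD r2<-Add2 | r0:8,r1:-1,r2:Add2,r3:4,r4:3,r5:Add1
c6: issue MUL r3<-Mul1 | r0:8,r1:-1,r2:Add2,r3:Mul1,r4:3,r5:Add1
c7: CDB Add1=11; issue ADD r5<-Add1 | r0:8,r1:-1,r2:Add2,r3:Mul1,r4:3,r5:Add1
c8: CDB Add2=-2; issue MUL r2<-Mul2 | r0:8,r1:-1,r2:Mul2,r3:Mul1,r4:3,r5:Add1
c9: - | r0:8,r1:-1,r2:Mul2,r3:Mul1,r4:3,r5:Add1
c10: - | r0:8,r1:-1,r2:Mul2,r3:Mul1,r4:3,r5:Add1
c11: CDB Add1=1 | r0:8,r1:-1,r2:Mul2,r3:Mul1,r4:3,r5:1
c12: CDB Mul1=88 | r0:8,r1:-1,r2:Mul2,r3:88,r4:3,r5:1
c13: CDB Mul2=24 | r0:8,r1:-1,r2:24,r3:88,r4:3,r5:1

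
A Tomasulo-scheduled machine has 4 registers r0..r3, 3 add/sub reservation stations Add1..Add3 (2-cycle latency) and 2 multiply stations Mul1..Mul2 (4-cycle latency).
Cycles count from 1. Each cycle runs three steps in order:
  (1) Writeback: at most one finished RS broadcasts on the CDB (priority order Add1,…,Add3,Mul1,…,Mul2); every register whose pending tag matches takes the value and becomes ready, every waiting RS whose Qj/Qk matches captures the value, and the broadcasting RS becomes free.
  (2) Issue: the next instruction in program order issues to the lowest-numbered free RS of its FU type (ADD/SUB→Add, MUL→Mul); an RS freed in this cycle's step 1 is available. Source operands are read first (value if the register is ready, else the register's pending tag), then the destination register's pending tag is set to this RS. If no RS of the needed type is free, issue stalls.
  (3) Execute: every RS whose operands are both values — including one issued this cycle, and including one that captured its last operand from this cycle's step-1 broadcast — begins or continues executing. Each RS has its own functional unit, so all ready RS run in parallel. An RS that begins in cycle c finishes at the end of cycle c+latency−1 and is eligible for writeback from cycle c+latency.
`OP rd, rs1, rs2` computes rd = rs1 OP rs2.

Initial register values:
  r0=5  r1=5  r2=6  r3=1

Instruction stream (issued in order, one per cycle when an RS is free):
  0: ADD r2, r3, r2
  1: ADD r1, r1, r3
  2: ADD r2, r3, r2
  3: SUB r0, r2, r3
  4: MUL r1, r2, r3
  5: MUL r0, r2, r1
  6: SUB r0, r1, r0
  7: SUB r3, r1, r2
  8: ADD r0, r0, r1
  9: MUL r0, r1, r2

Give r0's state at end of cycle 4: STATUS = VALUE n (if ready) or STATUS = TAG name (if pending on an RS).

STATUS = TAG Add2

c1: issue ADD r2<-Add1 | r0:5,r1:5,r2:Add1,r3:1
c2: issue ADD r1<-Add2 | r0:5,r1:Add2,r2:Add1,r3:1
c3: CDB Add1=7; issue ADD r2<-Add1 | r0:5,r1:Add2,r2:Add1,r3:1
c4: CDB Add2=6; issue SUB r0<-Add2 | r0:Add2,r1:6,r2:Add1,r3:1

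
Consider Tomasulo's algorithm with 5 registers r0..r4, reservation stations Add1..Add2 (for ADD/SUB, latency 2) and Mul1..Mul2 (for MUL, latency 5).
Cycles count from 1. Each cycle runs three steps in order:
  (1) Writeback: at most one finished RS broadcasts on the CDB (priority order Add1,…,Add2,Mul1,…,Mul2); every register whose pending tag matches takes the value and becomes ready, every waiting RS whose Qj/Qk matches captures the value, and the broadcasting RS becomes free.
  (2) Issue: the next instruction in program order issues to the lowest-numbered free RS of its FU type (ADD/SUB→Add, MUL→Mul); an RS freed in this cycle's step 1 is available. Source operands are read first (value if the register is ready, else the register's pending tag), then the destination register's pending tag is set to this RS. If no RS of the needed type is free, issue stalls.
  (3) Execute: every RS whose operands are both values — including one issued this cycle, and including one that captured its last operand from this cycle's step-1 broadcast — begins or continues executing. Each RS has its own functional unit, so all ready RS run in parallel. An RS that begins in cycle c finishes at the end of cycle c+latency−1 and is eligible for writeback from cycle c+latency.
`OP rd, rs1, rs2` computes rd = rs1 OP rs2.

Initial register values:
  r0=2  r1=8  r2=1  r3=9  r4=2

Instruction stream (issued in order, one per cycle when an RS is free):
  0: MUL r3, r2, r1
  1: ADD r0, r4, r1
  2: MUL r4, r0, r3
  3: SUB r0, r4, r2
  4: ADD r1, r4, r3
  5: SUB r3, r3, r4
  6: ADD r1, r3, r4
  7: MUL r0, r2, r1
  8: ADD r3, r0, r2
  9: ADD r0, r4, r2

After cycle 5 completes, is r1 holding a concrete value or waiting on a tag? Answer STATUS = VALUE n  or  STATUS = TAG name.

  c1: issue MUL r3<-Mul1  regs: r0:2,r1:8,r2:1,r3:Mul1,r4:2
  c2: issue ADD r0<-Add1  regs: r0:Add1,r1:8,r2:1,r3:Mul1,r4:2
  c3: issue MUL r4<-Mul2  regs: r0:Add1,r1:8,r2:1,r3:Mul1,r4:Mul2
  c4: CDB Add1=10; issue SUB r0<-Add1  regs: r0:Add1,r1:8,r2:1,r3:Mul1,r4:Mul2
  c5: issue ADD r1<-Add2  regs: r0:Add1,r1:Add2,r2:1,r3:Mul1,r4:Mul2

STATUS = TAG Add2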